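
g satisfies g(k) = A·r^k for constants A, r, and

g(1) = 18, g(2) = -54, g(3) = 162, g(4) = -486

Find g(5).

Consecutive ratio: -54/18 = -3, and 162/(-54) = -3, so r = -3.
Then A·(-3)^1 = 18 gives A = -6, and g(k) = -6·(-3)^k.
g(5) = -6·(-3)^5 = 1458.

1458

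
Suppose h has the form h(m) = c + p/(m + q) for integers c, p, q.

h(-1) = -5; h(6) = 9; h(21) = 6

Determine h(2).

(h(m) − c)(m + q) = p for each data point; the three points give a linear system in c and q, then p follows.
Solving: c = 5, q = -1, p = 20, so h(m) = 5 + 20/(m − 1).
Then h(2) = 5 + 20/1 = 25.

25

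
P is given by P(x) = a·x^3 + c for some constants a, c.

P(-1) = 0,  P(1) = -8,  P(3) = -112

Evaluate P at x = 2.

From P(-1) = 0 and P(1) = -8: -1a + c = 0 and 1a + c = -8.
Subtracting: 2a = -8, so a = -4; then c = 0 − (-4)·(-1) = -4.
So P(x) = -4x³ − 4, and P(2) = -36.

-36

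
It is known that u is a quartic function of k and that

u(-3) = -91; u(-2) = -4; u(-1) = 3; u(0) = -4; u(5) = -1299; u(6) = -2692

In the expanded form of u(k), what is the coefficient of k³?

Write u(k) = ak^4 + bk³ + ck² + dk + e; the 6 given values yield a linear system in the 5 coefficients.
Solving, u(k) = -2k^4 - k³ + 4k² - 4k - 4.
The coefficient of k³ is -1.

-1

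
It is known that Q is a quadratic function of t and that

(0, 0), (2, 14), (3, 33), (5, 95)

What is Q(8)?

248

Write Q(t) = at² + bt + c; the 4 given values yield a linear system in the 3 coefficients.
Solving, Q(t) = 4t² - t.
Then Q(8) = 248.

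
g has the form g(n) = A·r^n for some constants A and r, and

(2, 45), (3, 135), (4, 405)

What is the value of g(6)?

Consecutive ratio: 135/45 = 3, and 405/135 = 3, so r = 3.
Then A·3^2 = 45 gives A = 5, and g(n) = 5·3^n.
g(6) = 5·3^6 = 3645.

3645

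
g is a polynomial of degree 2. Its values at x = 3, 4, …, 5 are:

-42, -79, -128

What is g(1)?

Write g(x) = ax² + bx + c; the 3 given values yield a linear system in the 3 coefficients.
Solving, g(x) = -6x² + 5x - 3.
Then g(1) = -4.

-4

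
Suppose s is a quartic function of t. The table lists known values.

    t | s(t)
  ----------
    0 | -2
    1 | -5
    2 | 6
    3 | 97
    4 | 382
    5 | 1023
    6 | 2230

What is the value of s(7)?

First differences: -3, 11, 91, 285, 641, 1207. Second differences: 14, 80, 194, 356, 566. Third differences: 66, 114, 162, 210. Fourth differences: 48, 48, 48.
Level-4 differences are constant, so s has degree 4.
Extending the table by one column gives the next first difference 2031, so s(7) = 2230 + 2031 = 4261.

4261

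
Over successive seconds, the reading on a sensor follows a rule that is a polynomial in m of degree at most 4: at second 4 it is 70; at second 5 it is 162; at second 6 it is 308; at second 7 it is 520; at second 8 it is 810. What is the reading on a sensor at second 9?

Write the value at m as s(m).
First differences: 92, 146, 212, 290. Second differences: 54, 66, 78. Third differences: 12, 12.
Level-3 differences are constant, so s has degree 3.
Fitting a degree-3 polynomial gives s(m) = 2m³ - 3m² - 3m + 2.
Then s(9) = 1190.

1190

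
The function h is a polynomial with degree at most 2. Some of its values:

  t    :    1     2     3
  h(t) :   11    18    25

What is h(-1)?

-3

First differences: 7, 7.
Level-1 differences are constant, so h has degree 1.
Fitting a degree-1 polynomial gives h(t) = 7t + 4.
Then h(-1) = -3.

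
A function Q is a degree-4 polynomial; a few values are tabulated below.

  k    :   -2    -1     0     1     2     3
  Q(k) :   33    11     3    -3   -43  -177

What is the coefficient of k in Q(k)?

-3

First differences: -22, -8, -6, -40, -134. Second differences: 14, 2, -34, -94. Third differences: -12, -36, -60. Fourth differences: -24, -24.
Level-4 differences are constant, so Q has degree 4.
Fitting a degree-4 polynomial gives Q(k) = -k^4 - 4k³ + 2k² - 3k + 3.
The coefficient of k is -3.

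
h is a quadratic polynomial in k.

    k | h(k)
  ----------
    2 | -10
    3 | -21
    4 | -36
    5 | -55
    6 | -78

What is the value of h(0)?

0

Write h(k) = ak² + bk + c; the 5 given values yield a linear system in the 3 coefficients.
Solving, h(k) = -2k² - k.
Then h(0) = 0.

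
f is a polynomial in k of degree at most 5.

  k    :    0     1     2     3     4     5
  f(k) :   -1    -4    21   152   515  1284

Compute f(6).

2681

Write f(k) = ak^5 + bk^4 + ck³ + dk² + ek + p; the 6 given values yield a linear system in the 6 coefficients.
Solving, the leading coefficient vanishes, and f(k) = 2k^4 + k³ - 3k² - 3k - 1.
Then f(6) = 2681.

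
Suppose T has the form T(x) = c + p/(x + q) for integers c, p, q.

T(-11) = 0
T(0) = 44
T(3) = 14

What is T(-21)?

(T(x) − c)(x + q) = p for each data point; the three points give a linear system in c and q, then p follows.
Solving: c = 4, q = 1, p = 40, so T(x) = 4 + 40/(x + 1).
Then T(-21) = 4 + 40/(-20) = 2.

2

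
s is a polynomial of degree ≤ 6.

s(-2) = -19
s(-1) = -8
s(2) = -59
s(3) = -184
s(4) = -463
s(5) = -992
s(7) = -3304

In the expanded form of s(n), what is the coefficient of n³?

Write s(n) = an^6 + bn^5 + cn^4 + dn³ + en² + pn + q; the 7 given values yield a linear system in the 7 coefficients.
Solving, the top 2 coefficients vanish, and s(n) = -n^4 - 2n³ - 4n² - 2n - 7.
The coefficient of n³ is -2.

-2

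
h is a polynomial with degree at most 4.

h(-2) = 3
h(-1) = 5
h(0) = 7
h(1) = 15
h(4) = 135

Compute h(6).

Write h(k) = ak^4 + bk³ + ck² + dk + e; the 5 given values yield a linear system in the 5 coefficients.
Solving, the leading coefficient vanishes, and h(k) = k³ + 3k² + 4k + 7.
Then h(6) = 355.

355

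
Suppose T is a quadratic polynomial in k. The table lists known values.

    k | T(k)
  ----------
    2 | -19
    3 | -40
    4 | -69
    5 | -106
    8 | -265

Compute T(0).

-1

Write T(k) = ak² + bk + c; the 5 given values yield a linear system in the 3 coefficients.
Solving, T(k) = -4k² - k - 1.
Then T(0) = -1.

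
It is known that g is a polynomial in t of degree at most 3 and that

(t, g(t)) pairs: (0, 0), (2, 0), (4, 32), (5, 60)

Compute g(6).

96

Write g(t) = at³ + bt² + ct + d; the 4 given values yield a linear system in the 4 coefficients.
Solving, the leading coefficient vanishes, and g(t) = 4t² - 8t.
Then g(6) = 96.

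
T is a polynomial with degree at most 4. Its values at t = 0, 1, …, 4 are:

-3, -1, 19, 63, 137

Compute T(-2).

First differences: 2, 20, 44, 74. Second differences: 18, 24, 30. Third differences: 6, 6.
Level-3 differences are constant, so T has degree 3.
Fitting a degree-3 polynomial gives T(t) = t³ + 6t² - 5t - 3.
Then T(-2) = 23.

23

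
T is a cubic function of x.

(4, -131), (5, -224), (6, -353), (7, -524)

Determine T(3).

Write T(x) = ax³ + bx² + cx + d; the 4 given values yield a linear system in the 4 coefficients.
Solving, T(x) = -x³ - 3x² - 5x + 1.
Then T(3) = -68.

-68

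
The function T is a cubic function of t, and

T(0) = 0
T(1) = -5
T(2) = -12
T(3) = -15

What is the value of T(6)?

Write T(t) = at³ + bt² + ct + d; the 4 given values yield a linear system in the 4 coefficients.
Solving, T(t) = t³ - 4t² - 2t.
Then T(6) = 60.

60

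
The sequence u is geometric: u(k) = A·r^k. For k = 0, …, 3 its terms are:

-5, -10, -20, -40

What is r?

Consecutive ratio: -10/(-5) = 2, and -20/(-10) = 2, so r = 2.
Then A·2^0 = -5 gives A = -5, and u(k) = -5·2^k.

2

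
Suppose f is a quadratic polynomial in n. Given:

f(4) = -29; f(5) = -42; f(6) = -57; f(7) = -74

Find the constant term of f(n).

3

First differences: -13, -15, -17. Second differences: -2, -2.
Level-2 differences are constant, so f has degree 2.
Fitting a degree-2 polynomial gives f(n) = -n² - 4n + 3.
The constant term is f(0) = 3.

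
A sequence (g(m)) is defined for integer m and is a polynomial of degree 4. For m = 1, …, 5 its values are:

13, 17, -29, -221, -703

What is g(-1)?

-1

Write g(m) = am^4 + bm³ + cm² + dm + e; the 5 given values yield a linear system in the 5 coefficients.
Solving, g(m) = -2m^4 + 4m³ + m² + 3m + 7.
Then g(-1) = -1.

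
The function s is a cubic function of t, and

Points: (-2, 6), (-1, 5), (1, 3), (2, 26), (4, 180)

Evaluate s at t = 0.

Write s(t) = at³ + bt² + ct + d; the 5 given values yield a linear system in the 4 coefficients.
Solving, s(t) = 2t³ + 4t² - 3t.
Then s(0) = 0.

0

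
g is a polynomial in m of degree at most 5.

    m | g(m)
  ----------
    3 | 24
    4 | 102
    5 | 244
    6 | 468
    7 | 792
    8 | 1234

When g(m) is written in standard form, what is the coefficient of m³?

3

Write g(m) = am^5 + bm^4 + cm³ + dm² + em + p; the 6 given values yield a linear system in the 6 coefficients.
Solving, the top 2 coefficients vanish, and g(m) = 3m³ - 4m² - 5m - 6.
The coefficient of m³ is 3.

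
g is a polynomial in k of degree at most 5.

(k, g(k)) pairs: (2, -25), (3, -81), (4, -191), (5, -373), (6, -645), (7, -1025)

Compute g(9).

-2181

First differences: -56, -110, -182, -272, -380. Second differences: -54, -72, -90, -108. Third differences: -18, -18, -18.
Level-3 differences are constant, so g has degree 3.
Fitting a degree-3 polynomial gives g(k) = -3k³ + k - 3.
Then g(9) = -2181.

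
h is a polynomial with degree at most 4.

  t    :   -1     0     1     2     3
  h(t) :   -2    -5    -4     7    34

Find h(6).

First differences: -3, 1, 11, 27. Second differences: 4, 10, 16. Third differences: 6, 6.
Level-3 differences are constant, so h has degree 3.
Fitting a degree-3 polynomial gives h(t) = t³ + 2t² - 2t - 5.
Then h(6) = 271.

271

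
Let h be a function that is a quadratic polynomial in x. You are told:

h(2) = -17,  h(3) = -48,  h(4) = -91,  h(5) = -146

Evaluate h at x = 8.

Write h(x) = ax² + bx + c; the 4 given values yield a linear system in the 3 coefficients.
Solving, h(x) = -6x² - x + 9.
Then h(8) = -383.

-383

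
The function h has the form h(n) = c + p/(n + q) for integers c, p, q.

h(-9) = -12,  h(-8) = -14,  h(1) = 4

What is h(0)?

6

(h(n) − c)(n + q) = p for each data point; the three points give a linear system in c and q, then p follows.
Solving: c = -4, q = 4, p = 40, so h(n) = -4 + 40/(n + 4).
Then h(0) = -4 + 40/4 = 6.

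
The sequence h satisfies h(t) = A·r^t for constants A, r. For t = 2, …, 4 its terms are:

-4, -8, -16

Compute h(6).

-64

Consecutive ratio: -8/(-4) = 2, and -16/(-8) = 2, so r = 2.
Then A·2^2 = -4 gives A = -1, and h(t) = -1·2^t.
h(6) = -1·2^6 = -64.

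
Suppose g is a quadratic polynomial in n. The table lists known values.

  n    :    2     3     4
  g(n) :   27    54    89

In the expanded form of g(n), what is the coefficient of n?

7

Write g(n) = an² + bn + c; the 3 given values yield a linear system in the 3 coefficients.
Solving, g(n) = 4n² + 7n - 3.
The coefficient of n is 7.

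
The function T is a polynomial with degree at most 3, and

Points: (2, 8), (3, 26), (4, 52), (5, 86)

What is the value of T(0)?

-4

First differences: 18, 26, 34. Second differences: 8, 8.
Level-2 differences are constant, so T has degree 2.
Fitting a degree-2 polynomial gives T(m) = 4m² - 2m - 4.
Then T(0) = -4.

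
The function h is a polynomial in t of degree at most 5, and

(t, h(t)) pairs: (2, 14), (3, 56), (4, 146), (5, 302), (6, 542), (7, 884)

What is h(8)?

1346

Write h(t) = at^5 + bt^4 + ct³ + dt² + et + p; the 6 given values yield a linear system in the 6 coefficients.
Solving, the top 2 coefficients vanish, and h(t) = 3t³ - 3t² + 2.
Then h(8) = 1346.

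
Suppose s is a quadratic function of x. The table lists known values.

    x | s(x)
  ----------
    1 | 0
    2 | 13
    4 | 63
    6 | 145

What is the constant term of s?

Write s(x) = ax² + bx + c; the 4 given values yield a linear system in the 3 coefficients.
Solving, s(x) = 4x² + x - 5.
The constant term is s(0) = -5.

-5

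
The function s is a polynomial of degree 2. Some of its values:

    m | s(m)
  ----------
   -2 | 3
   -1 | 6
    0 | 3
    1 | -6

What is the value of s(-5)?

-42

First differences: 3, -3, -9. Second differences: -6, -6.
Level-2 differences are constant, so s has degree 2.
Fitting a degree-2 polynomial gives s(m) = -3m² - 6m + 3.
Then s(-5) = -42.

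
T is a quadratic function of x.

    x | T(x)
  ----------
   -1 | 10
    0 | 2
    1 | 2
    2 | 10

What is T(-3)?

Write T(x) = ax² + bx + c; the 4 given values yield a linear system in the 3 coefficients.
Solving, T(x) = 4x² - 4x + 2.
Then T(-3) = 50.

50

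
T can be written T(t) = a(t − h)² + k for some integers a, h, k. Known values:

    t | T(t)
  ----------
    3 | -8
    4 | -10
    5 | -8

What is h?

4

First differences -2, 2; second difference 4 = 2a, so a = 2.
Expanding, the t-coefficient is −2ah = -4h; matching it to the data gives h = 4, and then k = -10.
So T(t) = 2(t − 4)² − 10.
Hence h = 4.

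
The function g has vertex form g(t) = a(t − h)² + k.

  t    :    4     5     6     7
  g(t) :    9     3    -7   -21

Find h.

3

First differences -6, -10, -14; second difference -4 = 2a, so a = -2.
Expanding, the t-coefficient is −2ah = 4h; matching it to the data gives h = 3, and then k = 11.
So g(t) = -2(t − 3)² + 11.
Hence h = 3.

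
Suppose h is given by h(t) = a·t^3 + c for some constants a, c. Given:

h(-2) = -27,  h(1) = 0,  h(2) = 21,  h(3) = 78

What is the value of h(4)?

From h(-2) = -27 and h(1) = 0: -8a + c = -27 and 1a + c = 0.
Subtracting: 9a = 27, so a = 3; then c = -27 − 3·(-8) = -3.
So h(t) = 3t³ − 3, and h(4) = 189.

189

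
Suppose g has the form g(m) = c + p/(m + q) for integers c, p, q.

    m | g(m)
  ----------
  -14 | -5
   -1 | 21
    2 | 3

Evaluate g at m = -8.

-7

(g(m) − c)(m + q) = p for each data point; the three points give a linear system in c and q, then p follows.
Solving: c = -3, q = 2, p = 24, so g(m) = -3 + 24/(m + 2).
Then g(-8) = -3 + 24/(-6) = -7.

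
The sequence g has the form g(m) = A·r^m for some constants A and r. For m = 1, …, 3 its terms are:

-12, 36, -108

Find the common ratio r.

-3

Consecutive ratio: 36/(-12) = -3, and -108/36 = -3, so r = -3.
Then A·(-3)^1 = -12 gives A = 4, and g(m) = 4·(-3)^m.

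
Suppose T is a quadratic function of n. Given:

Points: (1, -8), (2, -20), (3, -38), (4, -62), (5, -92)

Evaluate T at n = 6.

First differences: -12, -18, -24, -30. Second differences: -6, -6, -6.
Level-2 differences are constant, so T has degree 2.
Fitting a degree-2 polynomial gives T(n) = -3n² - 3n - 2.
Then T(6) = -128.

-128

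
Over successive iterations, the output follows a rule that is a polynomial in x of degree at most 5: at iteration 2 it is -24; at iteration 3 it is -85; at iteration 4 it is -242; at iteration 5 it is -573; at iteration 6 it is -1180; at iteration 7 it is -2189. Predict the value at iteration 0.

2

Write the value at x as s(x).
First differences: -61, -157, -331, -607, -1009. Second differences: -96, -174, -276, -402. Third differences: -78, -102, -126. Fourth differences: -24, -24.
Level-4 differences are constant, so s has degree 4.
Fitting a degree-4 polynomial gives s(x) = -x^4 + x³ - 2x² - 5x + 2.
Then s(0) = 2.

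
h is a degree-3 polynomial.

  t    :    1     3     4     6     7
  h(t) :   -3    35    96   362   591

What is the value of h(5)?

Write h(t) = at³ + bt² + ct + d; the 5 given values yield a linear system in the 4 coefficients.
Solving, h(t) = 2t³ - 2t² + t - 4.
Then h(5) = 201.

201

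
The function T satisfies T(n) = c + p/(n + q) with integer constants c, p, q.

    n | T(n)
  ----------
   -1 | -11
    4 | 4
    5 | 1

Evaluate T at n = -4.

(T(n) − c)(n + q) = p for each data point; the three points give a linear system in c and q, then p follows.
Solving: c = -5, q = -2, p = 18, so T(n) = -5 + 18/(n − 2).
Then T(-4) = -5 + 18/(-6) = -8.

-8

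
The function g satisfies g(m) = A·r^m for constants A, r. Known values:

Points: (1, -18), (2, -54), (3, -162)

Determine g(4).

-486

Consecutive ratio: -54/(-18) = 3, and -162/(-54) = 3, so r = 3.
Then A·3^1 = -18 gives A = -6, and g(m) = -6·3^m.
g(4) = -6·3^4 = -486.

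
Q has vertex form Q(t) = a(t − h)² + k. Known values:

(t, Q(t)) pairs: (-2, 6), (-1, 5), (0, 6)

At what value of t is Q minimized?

-1

First differences -1, 1; second difference 2 = 2a, so a = 1.
Expanding, the t-coefficient is −2ah = -2h; matching it to the data gives h = -1, and then k = 5.
So Q(t) = 1(t + 1)² + 5.
Hence h = -1.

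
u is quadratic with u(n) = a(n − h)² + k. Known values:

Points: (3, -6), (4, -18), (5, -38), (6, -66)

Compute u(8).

First differences -12, -20, -28; second difference -8 = 2a, so a = -4.
Expanding, the n-coefficient is −2ah = 8h; matching it to the data gives h = 2, and then k = -2.
So u(n) = -4(n − 2)² − 2.
u(8) = -4·6² − 2 = -146.

-146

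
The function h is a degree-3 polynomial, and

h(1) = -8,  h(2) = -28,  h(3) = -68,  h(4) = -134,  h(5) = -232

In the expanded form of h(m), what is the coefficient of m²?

-4

First differences: -20, -40, -66, -98. Second differences: -20, -26, -32. Third differences: -6, -6.
Level-3 differences are constant, so h has degree 3.
Fitting a degree-3 polynomial gives h(m) = -m³ - 4m² - m - 2.
The coefficient of m² is -4.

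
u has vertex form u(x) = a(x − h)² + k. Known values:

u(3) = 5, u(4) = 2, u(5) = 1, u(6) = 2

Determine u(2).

First differences -3, -1, 1; second difference 2 = 2a, so a = 1.
Expanding, the x-coefficient is −2ah = -2h; matching it to the data gives h = 5, and then k = 1.
So u(x) = 1(x − 5)² + 1.
u(2) = 1·(-3)² + 1 = 10.

10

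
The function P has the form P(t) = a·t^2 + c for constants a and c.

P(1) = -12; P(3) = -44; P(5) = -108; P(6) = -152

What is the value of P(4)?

From P(1) = -12 and P(3) = -44: 1a + c = -12 and 9a + c = -44.
Subtracting: 8a = -32, so a = -4; then c = -12 − (-4)·1 = -8.
So P(t) = -4t² − 8, and P(4) = -72.

-72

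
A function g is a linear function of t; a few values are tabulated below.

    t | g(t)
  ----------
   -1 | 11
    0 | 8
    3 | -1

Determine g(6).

-10

Write g(t) = at + b; the 3 given values yield a linear system in the 2 coefficients.
Solving, g(t) = -3t + 8.
Then g(6) = -10.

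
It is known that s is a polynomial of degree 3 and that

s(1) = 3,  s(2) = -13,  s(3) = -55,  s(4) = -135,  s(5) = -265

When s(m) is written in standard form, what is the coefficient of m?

First differences: -16, -42, -80, -130. Second differences: -26, -38, -50. Third differences: -12, -12.
Level-3 differences are constant, so s has degree 3.
Fitting a degree-3 polynomial gives s(m) = -2m³ - m² + m + 5.
The coefficient of m is 1.

1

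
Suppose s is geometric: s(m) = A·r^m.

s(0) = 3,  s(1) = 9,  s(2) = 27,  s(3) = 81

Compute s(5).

Consecutive ratio: 9/3 = 3, and 27/9 = 3, so r = 3.
Then A·3^0 = 3 gives A = 3, and s(m) = 3·3^m.
s(5) = 3·3^5 = 729.

729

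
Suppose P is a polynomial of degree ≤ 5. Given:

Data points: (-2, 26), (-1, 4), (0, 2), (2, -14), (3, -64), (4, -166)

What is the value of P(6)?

Write P(k) = ak^5 + bk^4 + ck³ + dk² + ek + p; the 6 given values yield a linear system in the 6 coefficients.
Solving, the top 2 coefficients vanish, and P(k) = -3k³ + k² + 2k + 2.
Then P(6) = -598.

-598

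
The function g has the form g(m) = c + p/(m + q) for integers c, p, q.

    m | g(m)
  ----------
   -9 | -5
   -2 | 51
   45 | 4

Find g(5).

9

(g(m) − c)(m + q) = p for each data point; the three points give a linear system in c and q, then p follows.
Solving: c = 3, q = 3, p = 48, so g(m) = 3 + 48/(m + 3).
Then g(5) = 3 + 48/8 = 9.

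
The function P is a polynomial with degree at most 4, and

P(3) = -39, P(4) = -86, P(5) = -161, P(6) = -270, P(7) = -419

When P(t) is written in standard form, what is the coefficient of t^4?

First differences: -47, -75, -109, -149. Second differences: -28, -34, -40. Third differences: -6, -6.
Level-3 differences are constant, so P has degree 3.
Fitting a degree-3 polynomial gives P(t) = -t³ - 2t² + 4t - 6.
The coefficient of t^4 is 0.

0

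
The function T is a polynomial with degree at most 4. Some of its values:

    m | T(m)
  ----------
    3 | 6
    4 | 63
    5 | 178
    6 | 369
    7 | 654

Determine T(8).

First differences: 57, 115, 191, 285. Second differences: 58, 76, 94. Third differences: 18, 18.
Level-3 differences are constant, so T has degree 3.
Extending the table by one column gives the next first difference 397, so T(8) = 654 + 397 = 1051.

1051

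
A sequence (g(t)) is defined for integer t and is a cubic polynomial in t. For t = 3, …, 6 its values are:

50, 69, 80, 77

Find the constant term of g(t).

Write g(t) = at³ + bt² + ct + d; the 4 given values yield a linear system in the 4 coefficients.
Solving, g(t) = -t³ + 8t² + 5.
The constant term is g(0) = 5.

5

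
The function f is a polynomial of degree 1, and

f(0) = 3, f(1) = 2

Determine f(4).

-1

Write f(k) = ak + b; the 2 given values yield a linear system in the 2 coefficients.
Solving, f(k) = -k + 3.
Then f(4) = -1.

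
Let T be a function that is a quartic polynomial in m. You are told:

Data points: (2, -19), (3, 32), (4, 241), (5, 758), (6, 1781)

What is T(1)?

Write T(m) = am^4 + bm³ + cm² + dm + e; the 5 given values yield a linear system in the 5 coefficients.
Solving, T(m) = 2m^4 - 3m³ - 4m² - 2m - 7.
Then T(1) = -14.

-14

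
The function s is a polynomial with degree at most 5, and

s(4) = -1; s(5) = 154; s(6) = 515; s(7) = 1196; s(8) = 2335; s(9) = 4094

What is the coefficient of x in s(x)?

First differences: 155, 361, 681, 1139, 1759. Second differences: 206, 320, 458, 620. Third differences: 114, 138, 162. Fourth differences: 24, 24.
Level-4 differences are constant, so s has degree 4.
Fitting a degree-4 polynomial gives s(x) = x^4 - 3x³ - 3x² - 4x - 1.
The coefficient of x is -4.

-4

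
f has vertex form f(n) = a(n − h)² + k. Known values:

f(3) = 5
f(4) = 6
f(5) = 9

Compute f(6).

14

First differences 1, 3; second difference 2 = 2a, so a = 1.
Expanding, the n-coefficient is −2ah = -2h; matching it to the data gives h = 3, and then k = 5.
So f(n) = 1(n − 3)² + 5.
f(6) = 1·3² + 5 = 14.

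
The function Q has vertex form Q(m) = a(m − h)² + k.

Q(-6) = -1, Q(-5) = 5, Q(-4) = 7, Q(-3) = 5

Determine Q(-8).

First differences 6, 2, -2; second difference -4 = 2a, so a = -2.
Expanding, the m-coefficient is −2ah = 4h; matching it to the data gives h = -4, and then k = 7.
So Q(m) = -2(m + 4)² + 7.
Q(-8) = -2·(-4)² + 7 = -25.

-25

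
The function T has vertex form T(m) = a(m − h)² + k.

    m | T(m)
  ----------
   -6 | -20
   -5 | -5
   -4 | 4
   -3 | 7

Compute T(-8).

First differences 15, 9, 3; second difference -6 = 2a, so a = -3.
Expanding, the m-coefficient is −2ah = 6h; matching it to the data gives h = -3, and then k = 7.
So T(m) = -3(m + 3)² + 7.
T(-8) = -3·(-5)² + 7 = -68.

-68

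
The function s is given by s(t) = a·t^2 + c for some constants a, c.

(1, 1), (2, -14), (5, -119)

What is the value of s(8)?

From s(1) = 1 and s(2) = -14: 1a + c = 1 and 4a + c = -14.
Subtracting: 3a = -15, so a = -5; then c = 1 − (-5)·1 = 6.
So s(t) = -5t² + 6, and s(8) = -314.

-314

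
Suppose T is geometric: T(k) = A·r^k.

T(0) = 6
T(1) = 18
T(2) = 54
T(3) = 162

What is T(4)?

Consecutive ratio: 18/6 = 3, and 54/18 = 3, so r = 3.
Then A·3^0 = 6 gives A = 6, and T(k) = 6·3^k.
T(4) = 6·3^4 = 486.

486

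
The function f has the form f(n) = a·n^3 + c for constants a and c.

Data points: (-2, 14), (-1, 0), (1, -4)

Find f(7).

-688

From f(-2) = 14 and f(-1) = 0: -8a + c = 14 and -1a + c = 0.
Subtracting: 7a = -14, so a = -2; then c = 14 − (-2)·(-8) = -2.
So f(n) = -2n³ − 2, and f(7) = -688.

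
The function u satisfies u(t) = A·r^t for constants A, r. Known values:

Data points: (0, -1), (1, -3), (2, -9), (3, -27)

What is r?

3

Consecutive ratio: -3/(-1) = 3, and -9/(-3) = 3, so r = 3.
Then A·3^0 = -1 gives A = -1, and u(t) = -1·3^t.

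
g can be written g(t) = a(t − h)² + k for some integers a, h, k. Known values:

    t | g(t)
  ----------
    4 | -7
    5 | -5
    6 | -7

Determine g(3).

-13

First differences 2, -2; second difference -4 = 2a, so a = -2.
Expanding, the t-coefficient is −2ah = 4h; matching it to the data gives h = 5, and then k = -5.
So g(t) = -2(t − 5)² − 5.
g(3) = -2·(-2)² − 5 = -13.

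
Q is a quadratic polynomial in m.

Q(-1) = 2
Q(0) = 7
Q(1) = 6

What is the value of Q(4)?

Write Q(m) = am² + bm + c; the 3 given values yield a linear system in the 3 coefficients.
Solving, Q(m) = -3m² + 2m + 7.
Then Q(4) = -33.

-33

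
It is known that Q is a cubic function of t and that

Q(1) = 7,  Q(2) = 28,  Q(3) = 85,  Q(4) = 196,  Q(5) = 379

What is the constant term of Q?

4

First differences: 21, 57, 111, 183. Second differences: 36, 54, 72. Third differences: 18, 18.
Level-3 differences are constant, so Q has degree 3.
Fitting a degree-3 polynomial gives Q(t) = 3t³ + 4.
The constant term is Q(0) = 4.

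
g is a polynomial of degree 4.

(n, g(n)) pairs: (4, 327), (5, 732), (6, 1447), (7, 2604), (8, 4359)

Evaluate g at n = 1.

12

Write g(n) = an^4 + bn³ + cn² + dn + e; the 5 given values yield a linear system in the 5 coefficients.
Solving, g(n) = n^4 + 4n² + 7.
Then g(1) = 12.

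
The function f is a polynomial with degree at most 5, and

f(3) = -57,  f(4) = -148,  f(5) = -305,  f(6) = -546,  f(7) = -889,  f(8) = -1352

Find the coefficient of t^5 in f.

Write f(t) = at^5 + bt^4 + ct³ + dt² + et + p; the 6 given values yield a linear system in the 6 coefficients.
Solving, the top 2 coefficients vanish, and f(t) = -3t³ + 3t² - t.
The coefficient of t^5 is 0.

0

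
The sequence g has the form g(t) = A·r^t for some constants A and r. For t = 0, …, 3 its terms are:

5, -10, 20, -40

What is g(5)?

Consecutive ratio: -10/5 = -2, and 20/(-10) = -2, so r = -2.
Then A·(-2)^0 = 5 gives A = 5, and g(t) = 5·(-2)^t.
g(5) = 5·(-2)^5 = -160.

-160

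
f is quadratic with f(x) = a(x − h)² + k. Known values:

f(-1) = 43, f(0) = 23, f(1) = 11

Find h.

2

First differences -20, -12; second difference 8 = 2a, so a = 4.
Expanding, the x-coefficient is −2ah = -8h; matching it to the data gives h = 2, and then k = 7.
So f(x) = 4(x − 2)² + 7.
Hence h = 2.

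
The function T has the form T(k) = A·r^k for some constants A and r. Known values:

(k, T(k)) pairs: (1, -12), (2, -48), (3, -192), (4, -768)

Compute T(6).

Consecutive ratio: -48/(-12) = 4, and -192/(-48) = 4, so r = 4.
Then A·4^1 = -12 gives A = -3, and T(k) = -3·4^k.
T(6) = -3·4^6 = -12288.

-12288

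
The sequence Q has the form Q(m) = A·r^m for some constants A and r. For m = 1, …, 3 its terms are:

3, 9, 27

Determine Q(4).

Consecutive ratio: 9/3 = 3, and 27/9 = 3, so r = 3.
Then A·3^1 = 3 gives A = 1, and Q(m) = 1·3^m.
Q(4) = 1·3^4 = 81.

81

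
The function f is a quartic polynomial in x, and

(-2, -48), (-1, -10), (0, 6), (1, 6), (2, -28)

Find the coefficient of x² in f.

Write f(x) = ax^4 + bx³ + cx² + dx + e; the 5 given values yield a linear system in the 5 coefficients.
Solving, f(x) = -x^4 - x³ - 7x² + 9x + 6.
The coefficient of x² is -7.

-7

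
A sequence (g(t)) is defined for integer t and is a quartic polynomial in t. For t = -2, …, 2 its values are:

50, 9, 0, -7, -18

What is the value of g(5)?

225

Write g(t) = at^4 + bt³ + ct² + dt + e; the 5 given values yield a linear system in the 5 coefficients.
Solving, g(t) = t^4 - 3t³ - 5t.
Then g(5) = 225.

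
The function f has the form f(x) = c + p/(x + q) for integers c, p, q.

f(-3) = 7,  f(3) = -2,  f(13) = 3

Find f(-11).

5

(f(x) − c)(x + q) = p for each data point; the three points give a linear system in c and q, then p follows.
Solving: c = 4, q = -1, p = -12, so f(x) = 4 − 12/(x − 1).
Then f(-11) = 4 − 12/(-12) = 5.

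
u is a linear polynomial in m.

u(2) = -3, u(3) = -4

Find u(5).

-6

Write u(m) = am + b; the 2 given values yield a linear system in the 2 coefficients.
Solving, u(m) = -m - 1.
Then u(5) = -6.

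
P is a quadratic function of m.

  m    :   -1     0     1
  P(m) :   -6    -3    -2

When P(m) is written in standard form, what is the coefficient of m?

Write P(m) = am² + bm + c; the 3 given values yield a linear system in the 3 coefficients.
Solving, P(m) = -m² + 2m - 3.
The coefficient of m is 2.

2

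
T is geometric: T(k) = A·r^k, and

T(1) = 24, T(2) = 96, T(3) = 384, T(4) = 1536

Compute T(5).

6144

Consecutive ratio: 96/24 = 4, and 384/96 = 4, so r = 4.
Then A·4^1 = 24 gives A = 6, and T(k) = 6·4^k.
T(5) = 6·4^5 = 6144.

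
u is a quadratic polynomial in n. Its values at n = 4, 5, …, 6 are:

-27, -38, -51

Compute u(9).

Write u(n) = an² + bn + c; the 3 given values yield a linear system in the 3 coefficients.
Solving, u(n) = -n² - 2n - 3.
Then u(9) = -102.

-102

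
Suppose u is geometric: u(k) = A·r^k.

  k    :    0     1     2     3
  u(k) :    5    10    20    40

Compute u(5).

Consecutive ratio: 10/5 = 2, and 20/10 = 2, so r = 2.
Then A·2^0 = 5 gives A = 5, and u(k) = 5·2^k.
u(5) = 5·2^5 = 160.

160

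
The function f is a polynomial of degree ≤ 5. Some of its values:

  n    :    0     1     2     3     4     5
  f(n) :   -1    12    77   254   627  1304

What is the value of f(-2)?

First differences: 13, 65, 177, 373, 677. Second differences: 52, 112, 196, 304. Third differences: 60, 84, 108. Fourth differences: 24, 24.
Level-4 differences are constant, so f has degree 4.
Fitting a degree-4 polynomial gives f(n) = n^4 + 4n³ + 7n² + n - 1.
Then f(-2) = 9.

9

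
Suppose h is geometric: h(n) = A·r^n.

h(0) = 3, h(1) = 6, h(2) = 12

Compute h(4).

Consecutive ratio: 6/3 = 2, and 12/6 = 2, so r = 2.
Then A·2^0 = 3 gives A = 3, and h(n) = 3·2^n.
h(4) = 3·2^4 = 48.

48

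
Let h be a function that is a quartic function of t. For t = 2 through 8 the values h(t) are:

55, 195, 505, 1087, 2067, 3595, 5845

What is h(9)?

Write h(t) = at^4 + bt³ + ct² + dt + e; the 7 given values yield a linear system in the 5 coefficients.
Solving, h(t) = t^4 + 3t³ + 3t² + 3t - 3.
Then h(9) = 9015.

9015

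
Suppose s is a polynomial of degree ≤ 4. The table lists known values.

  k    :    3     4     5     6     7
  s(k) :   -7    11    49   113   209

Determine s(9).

521

First differences: 18, 38, 64, 96. Second differences: 20, 26, 32. Third differences: 6, 6.
Level-3 differences are constant, so s has degree 3.
Fitting a degree-3 polynomial gives s(k) = k³ - 2k² - 5k - 1.
Then s(9) = 521.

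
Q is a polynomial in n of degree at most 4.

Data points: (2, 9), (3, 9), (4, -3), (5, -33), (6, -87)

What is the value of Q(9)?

-453

First differences: 0, -12, -30, -54. Second differences: -12, -18, -24. Third differences: -6, -6.
Level-3 differences are constant, so Q has degree 3.
Fitting a degree-3 polynomial gives Q(n) = -n³ + 3n² + 4n - 3.
Then Q(9) = -453.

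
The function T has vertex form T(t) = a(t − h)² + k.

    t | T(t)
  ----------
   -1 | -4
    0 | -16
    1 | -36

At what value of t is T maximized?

First differences -12, -20; second difference -8 = 2a, so a = -4.
Expanding, the t-coefficient is −2ah = 8h; matching it to the data gives h = -2, and then k = 0.
So T(t) = -4(t + 2)² + 0.
Hence h = -2.

-2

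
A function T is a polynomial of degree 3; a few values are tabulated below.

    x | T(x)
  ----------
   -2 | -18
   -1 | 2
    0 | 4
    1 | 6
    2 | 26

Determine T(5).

374

Write T(x) = ax³ + bx² + cx + d; the 5 given values yield a linear system in the 4 coefficients.
Solving, T(x) = 3x³ - x + 4.
Then T(5) = 374.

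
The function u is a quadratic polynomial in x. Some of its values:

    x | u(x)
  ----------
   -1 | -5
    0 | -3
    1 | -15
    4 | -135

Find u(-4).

-95

Write u(x) = ax² + bx + c; the 4 given values yield a linear system in the 3 coefficients.
Solving, u(x) = -7x² - 5x - 3.
Then u(-4) = -95.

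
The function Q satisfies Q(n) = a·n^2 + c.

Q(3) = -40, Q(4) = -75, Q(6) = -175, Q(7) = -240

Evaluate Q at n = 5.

From Q(3) = -40 and Q(4) = -75: 9a + c = -40 and 16a + c = -75.
Subtracting: 7a = -35, so a = -5; then c = -40 − (-5)·9 = 5.
So Q(n) = -5n² + 5, and Q(5) = -120.

-120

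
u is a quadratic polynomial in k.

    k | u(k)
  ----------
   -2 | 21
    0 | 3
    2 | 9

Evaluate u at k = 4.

39

Write u(k) = ak² + bk + c; the 3 given values yield a linear system in the 3 coefficients.
Solving, u(k) = 3k² - 3k + 3.
Then u(4) = 39.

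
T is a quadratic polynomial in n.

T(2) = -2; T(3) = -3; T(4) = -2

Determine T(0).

6

Write T(n) = an² + bn + c; the 3 given values yield a linear system in the 3 coefficients.
Solving, T(n) = n² - 6n + 6.
Then T(0) = 6.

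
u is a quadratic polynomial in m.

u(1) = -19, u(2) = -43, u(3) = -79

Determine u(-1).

Write u(m) = am² + bm + c; the 3 given values yield a linear system in the 3 coefficients.
Solving, u(m) = -6m² - 6m - 7.
Then u(-1) = -7.

-7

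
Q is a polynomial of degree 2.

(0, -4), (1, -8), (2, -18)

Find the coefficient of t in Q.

-1

Write Q(t) = at² + bt + c; the 3 given values yield a linear system in the 3 coefficients.
Solving, Q(t) = -3t² - t - 4.
The coefficient of t is -1.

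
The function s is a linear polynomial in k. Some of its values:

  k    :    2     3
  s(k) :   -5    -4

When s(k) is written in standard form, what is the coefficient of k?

Write s(k) = ak + b; the 2 given values yield a linear system in the 2 coefficients.
Solving, s(k) = k - 7.
The coefficient of k is 1.

1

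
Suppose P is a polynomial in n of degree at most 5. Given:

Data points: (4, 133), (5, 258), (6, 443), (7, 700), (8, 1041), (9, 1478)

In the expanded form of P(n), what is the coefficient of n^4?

0

First differences: 125, 185, 257, 341, 437. Second differences: 60, 72, 84, 96. Third differences: 12, 12, 12.
Level-3 differences are constant, so P has degree 3.
Fitting a degree-3 polynomial gives P(n) = 2n³ + 3n - 7.
The coefficient of n^4 is 0.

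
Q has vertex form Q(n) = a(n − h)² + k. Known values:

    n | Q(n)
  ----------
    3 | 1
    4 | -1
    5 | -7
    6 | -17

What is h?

3

First differences -2, -6, -10; second difference -4 = 2a, so a = -2.
Expanding, the n-coefficient is −2ah = 4h; matching it to the data gives h = 3, and then k = 1.
So Q(n) = -2(n − 3)² + 1.
Hence h = 3.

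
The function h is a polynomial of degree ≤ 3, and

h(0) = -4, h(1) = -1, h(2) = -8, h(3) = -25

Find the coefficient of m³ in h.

First differences: 3, -7, -17. Second differences: -10, -10.
Level-2 differences are constant, so h has degree 2.
Fitting a degree-2 polynomial gives h(m) = -5m² + 8m - 4.
The coefficient of m³ is 0.

0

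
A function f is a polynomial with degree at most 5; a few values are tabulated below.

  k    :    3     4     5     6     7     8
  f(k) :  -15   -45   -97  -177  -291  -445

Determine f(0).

First differences: -30, -52, -80, -114, -154. Second differences: -22, -28, -34, -40. Third differences: -6, -6, -6.
Level-3 differences are constant, so f has degree 3.
Fitting a degree-3 polynomial gives f(k) = -k³ + k² + 3.
Then f(0) = 3.

3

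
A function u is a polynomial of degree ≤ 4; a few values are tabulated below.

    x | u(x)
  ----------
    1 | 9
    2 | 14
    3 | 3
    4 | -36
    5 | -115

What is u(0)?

Write u(x) = ax^4 + bx³ + cx² + dx + e; the 5 given values yield a linear system in the 5 coefficients.
Solving, the leading coefficient vanishes, and u(x) = -2x³ + 4x² + 7x.
Then u(0) = 0.

0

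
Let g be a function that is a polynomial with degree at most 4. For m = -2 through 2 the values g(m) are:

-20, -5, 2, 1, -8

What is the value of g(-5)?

First differences: 15, 7, -1, -9. Second differences: -8, -8, -8.
Level-2 differences are constant, so g has degree 2.
Fitting a degree-2 polynomial gives g(m) = -4m² + 3m + 2.
Then g(-5) = -113.

-113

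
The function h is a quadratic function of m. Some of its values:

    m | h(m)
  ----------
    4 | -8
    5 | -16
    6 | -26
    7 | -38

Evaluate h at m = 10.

-86

Write h(m) = am² + bm + c; the 4 given values yield a linear system in the 3 coefficients.
Solving, h(m) = -m² + m + 4.
Then h(10) = -86.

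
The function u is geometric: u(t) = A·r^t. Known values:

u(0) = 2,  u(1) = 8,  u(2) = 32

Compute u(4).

512

Consecutive ratio: 8/2 = 4, and 32/8 = 4, so r = 4.
Then A·4^0 = 2 gives A = 2, and u(t) = 2·4^t.
u(4) = 2·4^4 = 512.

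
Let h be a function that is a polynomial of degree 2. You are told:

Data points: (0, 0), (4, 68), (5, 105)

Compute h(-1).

3

Write h(t) = at² + bt + c; the 3 given values yield a linear system in the 3 coefficients.
Solving, h(t) = 4t² + t.
Then h(-1) = 3.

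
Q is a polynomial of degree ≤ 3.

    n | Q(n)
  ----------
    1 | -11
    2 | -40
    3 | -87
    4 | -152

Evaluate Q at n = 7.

-455

First differences: -29, -47, -65. Second differences: -18, -18.
Level-2 differences are constant, so Q has degree 2.
Fitting a degree-2 polynomial gives Q(n) = -9n² - 2n.
Then Q(7) = -455.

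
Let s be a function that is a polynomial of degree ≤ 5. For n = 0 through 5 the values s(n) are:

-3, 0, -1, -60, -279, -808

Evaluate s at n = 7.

Write s(n) = an^5 + bn^4 + cn³ + dn² + en + p; the 6 given values yield a linear system in the 6 coefficients.
Solving, the leading coefficient vanishes, and s(n) = -2n^4 + 3n³ + 3n² - n - 3.
Then s(7) = -3636.

-3636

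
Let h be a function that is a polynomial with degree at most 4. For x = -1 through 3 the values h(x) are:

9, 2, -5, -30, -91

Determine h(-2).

34

First differences: -7, -7, -25, -61. Second differences: 0, -18, -36. Third differences: -18, -18.
Level-3 differences are constant, so h has degree 3.
Fitting a degree-3 polynomial gives h(x) = -3x³ - 4x + 2.
Then h(-2) = 34.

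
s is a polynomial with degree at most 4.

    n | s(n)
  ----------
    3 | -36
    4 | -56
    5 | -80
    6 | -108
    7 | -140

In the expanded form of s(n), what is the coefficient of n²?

-2

First differences: -20, -24, -28, -32. Second differences: -4, -4, -4.
Level-2 differences are constant, so s has degree 2.
Fitting a degree-2 polynomial gives s(n) = -2n² - 6n.
The coefficient of n² is -2.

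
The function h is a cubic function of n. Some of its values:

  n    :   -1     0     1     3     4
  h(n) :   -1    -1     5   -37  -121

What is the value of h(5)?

Write h(n) = an³ + bn² + cn + d; the 5 given values yield a linear system in the 4 coefficients.
Solving, h(n) = -3n³ + 3n² + 6n - 1.
Then h(5) = -271.

-271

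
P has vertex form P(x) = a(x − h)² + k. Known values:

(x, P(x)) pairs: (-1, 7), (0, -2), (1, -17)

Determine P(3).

First differences -9, -15; second difference -6 = 2a, so a = -3.
Expanding, the x-coefficient is −2ah = 6h; matching it to the data gives h = -2, and then k = 10.
So P(x) = -3(x + 2)² + 10.
P(3) = -3·5² + 10 = -65.

-65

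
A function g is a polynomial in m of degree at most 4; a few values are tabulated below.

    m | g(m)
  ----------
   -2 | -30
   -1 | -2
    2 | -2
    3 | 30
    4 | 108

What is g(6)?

474

Write g(m) = am^4 + bm³ + cm² + dm + e; the 5 given values yield a linear system in the 5 coefficients.
Solving, the leading coefficient vanishes, and g(m) = 3m³ - 4m² - 5m.
Then g(6) = 474.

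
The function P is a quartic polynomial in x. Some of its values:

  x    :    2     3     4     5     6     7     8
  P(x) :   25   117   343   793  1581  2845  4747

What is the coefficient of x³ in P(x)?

1

First differences: 92, 226, 450, 788, 1264, 1902. Second differences: 134, 224, 338, 476, 638. Third differences: 90, 114, 138, 162. Fourth differences: 24, 24, 24.
Level-4 differences are constant, so P has degree 4.
Fitting a degree-4 polynomial gives P(x) = x^4 + x³ + 3x² - 7x + 3.
The coefficient of x³ is 1.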